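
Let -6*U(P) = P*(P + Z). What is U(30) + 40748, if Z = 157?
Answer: 39813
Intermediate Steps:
U(P) = -P*(157 + P)/6 (U(P) = -P*(P + 157)/6 = -P*(157 + P)/6)
U(30) + 40748 = -⅙*30*(157 + 30) + 40748 = -⅙*30*187 + 40748 = -935 + 40748 = 39813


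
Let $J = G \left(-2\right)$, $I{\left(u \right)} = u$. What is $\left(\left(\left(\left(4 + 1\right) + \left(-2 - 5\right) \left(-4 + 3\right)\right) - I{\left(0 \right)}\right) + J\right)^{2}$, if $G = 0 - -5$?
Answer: $4$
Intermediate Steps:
$G = 5$ ($G = 0 + 5 = 5$)
$J = -10$ ($J = 5 \left(-2\right) = -10$)
$\left(\left(\left(\left(4 + 1\right) + \left(-2 - 5\right) \left(-4 + 3\right)\right) - I{\left(0 \right)}\right) + J\right)^{2} = \left(\left(\left(\left(4 + 1\right) + \left(-2 - 5\right) \left(-4 + 3\right)\right) - 0\right) - 10\right)^{2} = \left(\left(\left(5 - -7\right) + 0\right) - 10\right)^{2} = \left(\left(\left(5 + 7\right) + 0\right) - 10\right)^{2} = \left(\left(12 + 0\right) - 10\right)^{2} = \left(12 - 10\right)^{2} = 2^{2} = 4$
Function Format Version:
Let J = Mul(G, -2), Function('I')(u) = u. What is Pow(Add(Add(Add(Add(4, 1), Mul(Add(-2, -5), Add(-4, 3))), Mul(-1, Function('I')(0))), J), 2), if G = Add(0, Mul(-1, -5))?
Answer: 4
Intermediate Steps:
G = 5 (G = Add(0, 5) = 5)
J = -10 (J = Mul(5, -2) = -10)
Pow(Add(Add(Add(Add(4, 1), Mul(Add(-2, -5), Add(-4, 3))), Mul(-1, Function('I')(0))), J), 2) = Pow(Add(Add(Add(Add(4, 1), Mul(Add(-2, -5), Add(-4, 3))), Mul(-1, 0)), -10), 2) = Pow(Add(Add(Add(5, Mul(-7, -1)), 0), -10), 2) = Pow(Add(Add(Add(5, 7), 0), -10), 2) = Pow(Add(Add(12, 0), -10), 2) = Pow(Add(12, -10), 2) = Pow(2, 2) = 4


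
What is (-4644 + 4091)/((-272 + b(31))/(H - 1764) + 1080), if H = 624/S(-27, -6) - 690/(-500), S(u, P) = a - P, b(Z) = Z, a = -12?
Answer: -653317/1276070 ≈ -0.51198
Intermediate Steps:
S(u, P) = -12 - P
H = -5131/50 (H = 624/(-12 - 1*(-6)) - 690/(-500) = 624/(-12 + 6) - 690*(-1/500) = 624/(-6) + 69/50 = 624*(-1/6) + 69/50 = -104 + 69/50 = -5131/50 ≈ -102.62)
(-4644 + 4091)/((-272 + b(31))/(H - 1764) + 1080) = (-4644 + 4091)/((-272 + 31)/(-5131/50 - 1764) + 1080) = -553/(-241/(-93331/50) + 1080) = -553/(-241*(-50/93331) + 1080) = -553/(12050/93331 + 1080) = -553/100809530/93331 = -553*93331/100809530 = -653317/1276070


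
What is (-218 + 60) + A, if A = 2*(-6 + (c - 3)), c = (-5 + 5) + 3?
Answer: -170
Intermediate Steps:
c = 3 (c = 0 + 3 = 3)
A = -12 (A = 2*(-6 + (3 - 3)) = 2*(-6 + 0) = 2*(-6) = -12)
(-218 + 60) + A = (-218 + 60) - 12 = -158 - 12 = -170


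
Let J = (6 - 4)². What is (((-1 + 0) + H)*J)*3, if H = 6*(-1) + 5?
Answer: -24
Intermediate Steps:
H = -1 (H = -6 + 5 = -1)
J = 4 (J = 2² = 4)
(((-1 + 0) + H)*J)*3 = (((-1 + 0) - 1)*4)*3 = ((-1 - 1)*4)*3 = -2*4*3 = -8*3 = -24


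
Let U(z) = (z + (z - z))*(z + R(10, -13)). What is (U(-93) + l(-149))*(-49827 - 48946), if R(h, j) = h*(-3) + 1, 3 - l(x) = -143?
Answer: -1135099316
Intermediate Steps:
l(x) = 146 (l(x) = 3 - 1*(-143) = 3 + 143 = 146)
R(h, j) = 1 - 3*h (R(h, j) = -3*h + 1 = 1 - 3*h)
U(z) = z*(-29 + z) (U(z) = (z + (z - z))*(z + (1 - 3*10)) = (z + 0)*(z + (1 - 30)) = z*(z - 29) = z*(-29 + z))
(U(-93) + l(-149))*(-49827 - 48946) = (-93*(-29 - 93) + 146)*(-49827 - 48946) = (-93*(-122) + 146)*(-98773) = (11346 + 146)*(-98773) = 11492*(-98773) = -1135099316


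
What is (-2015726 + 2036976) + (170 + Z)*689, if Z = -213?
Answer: -8377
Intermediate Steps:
(-2015726 + 2036976) + (170 + Z)*689 = (-2015726 + 2036976) + (170 - 213)*689 = 21250 - 43*689 = 21250 - 29627 = -8377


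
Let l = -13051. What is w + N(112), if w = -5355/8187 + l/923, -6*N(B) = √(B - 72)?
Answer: -37263734/2518867 - √10/3 ≈ -15.848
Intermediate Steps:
N(B) = -√(-72 + B)/6 (N(B) = -√(B - 72)/6 = -√(-72 + B)/6)
w = -37263734/2518867 (w = -5355/8187 - 13051/923 = -5355*1/8187 - 13051*1/923 = -1785/2729 - 13051/923 = -37263734/2518867 ≈ -14.794)
w + N(112) = -37263734/2518867 - √(-72 + 112)/6 = -37263734/2518867 - √10/3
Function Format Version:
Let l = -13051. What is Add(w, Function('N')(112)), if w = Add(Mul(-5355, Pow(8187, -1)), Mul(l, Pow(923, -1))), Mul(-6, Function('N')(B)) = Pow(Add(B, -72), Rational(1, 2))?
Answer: Add(Rational(-37263734, 2518867), Mul(Rational(-1, 3), Pow(10, Rational(1, 2)))) ≈ -15.848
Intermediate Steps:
Function('N')(B) = Mul(Rational(-1, 6), Pow(Add(-72, B), Rational(1, 2))) (Function('N')(B) = Mul(Rational(-1, 6), Pow(Add(B, -72), Rational(1, 2))) = Mul(Rational(-1, 6), Pow(Add(-72, B), Rational(1, 2))))
w = Rational(-37263734, 2518867) (w = Add(Mul(-5355, Pow(8187, -1)), Mul(-13051, Pow(923, -1))) = Add(Mul(-5355, Rational(1, 8187)), Mul(-13051, Rational(1, 923))) = Add(Rational(-1785, 2729), Rational(-13051, 923)) = Rational(-37263734, 2518867) ≈ -14.794)
Add(w, Function('N')(112)) = Add(Rational(-37263734, 2518867), Mul(Rational(-1, 6), Pow(Add(-72, 112), Rational(1, 2)))) = Add(Rational(-37263734, 2518867), Mul(Rational(-1, 6), Pow(40, Rational(1, 2)))) = Add(Rational(-37263734, 2518867), Mul(Rational(-1, 6), Mul(2, Pow(10, Rational(1, 2))))) = Add(Rational(-37263734, 2518867), Mul(Rational(-1, 3), Pow(10, Rational(1, 2))))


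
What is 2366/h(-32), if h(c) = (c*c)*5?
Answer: 1183/2560 ≈ 0.46211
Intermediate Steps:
h(c) = 5*c² (h(c) = c²*5 = 5*c²)
2366/h(-32) = 2366/((5*(-32)²)) = 2366/((5*1024)) = 2366/5120 = 2366*(1/5120) = 1183/2560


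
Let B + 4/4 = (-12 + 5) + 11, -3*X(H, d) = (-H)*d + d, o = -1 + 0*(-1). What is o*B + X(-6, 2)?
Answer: -23/3 ≈ -7.6667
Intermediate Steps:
o = -1 (o = -1 + 0 = -1)
X(H, d) = -d/3 + H*d/3 (X(H, d) = -((-H)*d + d)/3 = -(-H*d + d)/3 = -(d - H*d)/3 = -d/3 + H*d/3)
B = 3 (B = -1 + ((-12 + 5) + 11) = -1 + (-7 + 11) = -1 + 4 = 3)
o*B + X(-6, 2) = -1*3 + (⅓)*2*(-1 - 6) = -3 + (⅓)*2*(-7) = -3 - 14/3 = -23/3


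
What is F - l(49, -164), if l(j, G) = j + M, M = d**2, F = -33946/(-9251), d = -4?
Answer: -51579/841 ≈ -61.331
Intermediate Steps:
F = 3086/841 (F = -33946*(-1/9251) = 3086/841 ≈ 3.6694)
M = 16 (M = (-4)**2 = 16)
l(j, G) = 16 + j (l(j, G) = j + 16 = 16 + j)
F - l(49, -164) = 3086/841 - (16 + 49) = 3086/841 - 1*65 = 3086/841 - 65 = -51579/841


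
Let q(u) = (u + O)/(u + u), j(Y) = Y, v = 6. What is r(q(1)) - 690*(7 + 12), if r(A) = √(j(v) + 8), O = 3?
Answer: -13110 + √14 ≈ -13106.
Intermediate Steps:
q(u) = (3 + u)/(2*u) (q(u) = (u + 3)/(u + u) = (3 + u)/((2*u)) = (3 + u)*(1/(2*u)) = (3 + u)/(2*u))
r(A) = √14 (r(A) = √(6 + 8) = √14)
r(q(1)) - 690*(7 + 12) = √14 - 690*(7 + 12) = √14 - 690*19 = √14 - 138*95 = √14 - 13110 = -13110 + √14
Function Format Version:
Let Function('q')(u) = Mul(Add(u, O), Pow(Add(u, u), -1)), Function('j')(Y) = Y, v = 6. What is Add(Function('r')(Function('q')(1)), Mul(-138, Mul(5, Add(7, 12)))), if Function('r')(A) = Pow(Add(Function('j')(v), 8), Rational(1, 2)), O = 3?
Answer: Add(-13110, Pow(14, Rational(1, 2))) ≈ -13106.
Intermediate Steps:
Function('q')(u) = Mul(Rational(1, 2), Pow(u, -1), Add(3, u)) (Function('q')(u) = Mul(Add(u, 3), Pow(Add(u, u), -1)) = Mul(Add(3, u), Pow(Mul(2, u), -1)) = Mul(Add(3, u), Mul(Rational(1, 2), Pow(u, -1))) = Mul(Rational(1, 2), Pow(u, -1), Add(3, u)))
Function('r')(A) = Pow(14, Rational(1, 2)) (Function('r')(A) = Pow(Add(6, 8), Rational(1, 2)) = Pow(14, Rational(1, 2)))
Add(Function('r')(Function('q')(1)), Mul(-138, Mul(5, Add(7, 12)))) = Add(Pow(14, Rational(1, 2)), Mul(-138, Mul(5, Add(7, 12)))) = Add(Pow(14, Rational(1, 2)), Mul(-138, Mul(5, 19))) = Add(Pow(14, Rational(1, 2)), Mul(-138, 95)) = Add(Pow(14, Rational(1, 2)), -13110) = Add(-13110, Pow(14, Rational(1, 2)))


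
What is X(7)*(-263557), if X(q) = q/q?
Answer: -263557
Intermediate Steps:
X(q) = 1
X(7)*(-263557) = 1*(-263557) = -263557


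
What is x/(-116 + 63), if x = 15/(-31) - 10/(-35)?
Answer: 43/11501 ≈ 0.0037388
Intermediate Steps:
x = -43/217 (x = 15*(-1/31) - 10*(-1/35) = -15/31 + 2/7 = -43/217 ≈ -0.19816)
x/(-116 + 63) = -43/(217*(-116 + 63)) = -43/217/(-53) = -43/217*(-1/53) = 43/11501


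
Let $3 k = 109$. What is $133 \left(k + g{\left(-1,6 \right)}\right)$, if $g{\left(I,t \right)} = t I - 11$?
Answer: $\frac{7714}{3} \approx 2571.3$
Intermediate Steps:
$k = \frac{109}{3}$ ($k = \frac{1}{3} \cdot 109 = \frac{109}{3} \approx 36.333$)
$g{\left(I,t \right)} = -11 + I t$ ($g{\left(I,t \right)} = I t - 11 = -11 + I t$)
$133 \left(k + g{\left(-1,6 \right)}\right) = 133 \left(\frac{109}{3} - 17\right) = 133 \cdot \frac{58}{3} = \frac{7714}{3}$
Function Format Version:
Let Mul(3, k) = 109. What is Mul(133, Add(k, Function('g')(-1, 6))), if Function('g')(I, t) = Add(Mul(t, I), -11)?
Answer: Rational(7714, 3) ≈ 2571.3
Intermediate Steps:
k = Rational(109, 3) (k = Mul(Rational(1, 3), 109) = Rational(109, 3) ≈ 36.333)
Function('g')(I, t) = Add(-11, Mul(I, t)) (Function('g')(I, t) = Add(Mul(I, t), -11) = Add(-11, Mul(I, t)))
Mul(133, Add(k, Function('g')(-1, 6))) = Mul(133, Add(Rational(109, 3), Add(-11, Mul(-1, 6)))) = Mul(133, Add(Rational(109, 3), Add(-11, -6))) = Mul(133, Add(Rational(109, 3), -17)) = Mul(133, Rational(58, 3)) = Rational(7714, 3)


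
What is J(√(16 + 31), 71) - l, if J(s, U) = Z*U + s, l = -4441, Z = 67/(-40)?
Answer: 172883/40 + √47 ≈ 4328.9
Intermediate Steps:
Z = -67/40 (Z = 67*(-1/40) = -67/40 ≈ -1.6750)
J(s, U) = s - 67*U/40 (J(s, U) = -67*U/40 + s = s - 67*U/40)
J(√(16 + 31), 71) - l = (√(16 + 31) - 67/40*71) - 1*(-4441) = (√47 - 4757/40) + 4441 = (-4757/40 + √47) + 4441 = 172883/40 + √47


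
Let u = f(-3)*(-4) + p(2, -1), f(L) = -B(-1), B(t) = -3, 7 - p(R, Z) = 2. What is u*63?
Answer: -441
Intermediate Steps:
p(R, Z) = 5 (p(R, Z) = 7 - 1*2 = 7 - 2 = 5)
f(L) = 3 (f(L) = -1*(-3) = 3)
u = -7 (u = 3*(-4) + 5 = -12 + 5 = -7)
u*63 = -7*63 = -441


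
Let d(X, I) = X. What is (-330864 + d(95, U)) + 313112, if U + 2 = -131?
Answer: -17657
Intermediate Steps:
U = -133 (U = -2 - 131 = -133)
(-330864 + d(95, U)) + 313112 = (-330864 + 95) + 313112 = -330769 + 313112 = -17657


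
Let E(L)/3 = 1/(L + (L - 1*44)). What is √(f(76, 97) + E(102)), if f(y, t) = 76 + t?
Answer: √276830/40 ≈ 13.154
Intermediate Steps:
E(L) = 3/(-44 + 2*L) (E(L) = 3/(L + (L - 1*44)) = 3/(L + (L - 44)) = 3/(L + (-44 + L)) = 3/(-44 + 2*L))
√(f(76, 97) + E(102)) = √((76 + 97) + 3/(2*(-22 + 102))) = √(173 + (3/2)/80) = √(173 + (3/2)*(1/80)) = √(173 + 3/160) = √(27683/160) = √276830/40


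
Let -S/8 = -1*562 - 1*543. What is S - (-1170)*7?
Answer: 17030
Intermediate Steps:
S = 8840 (S = -8*(-1*562 - 1*543) = -8*(-562 - 543) = -8*(-1105) = 8840)
S - (-1170)*7 = 8840 - (-1170)*7 = 8840 - 78*(-105) = 8840 + 8190 = 17030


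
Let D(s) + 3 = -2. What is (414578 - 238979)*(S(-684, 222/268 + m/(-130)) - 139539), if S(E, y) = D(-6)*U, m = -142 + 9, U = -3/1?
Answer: -24500274876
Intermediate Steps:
U = -3 (U = -3*1 = -3)
D(s) = -5 (D(s) = -3 - 2 = -5)
m = -133
S(E, y) = 15 (S(E, y) = -5*(-3) = 15)
(414578 - 238979)*(S(-684, 222/268 + m/(-130)) - 139539) = (414578 - 238979)*(15 - 139539) = 175599*(-139524) = -24500274876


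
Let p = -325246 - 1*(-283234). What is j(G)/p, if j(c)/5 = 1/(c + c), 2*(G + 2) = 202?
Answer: -5/8318376 ≈ -6.0108e-7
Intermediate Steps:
G = 99 (G = -2 + (½)*202 = -2 + 101 = 99)
p = -42012 (p = -325246 + 283234 = -42012)
j(c) = 5/(2*c) (j(c) = 5/(c + c) = 5/((2*c)) = 5*(1/(2*c)) = 5/(2*c))
j(G)/p = ((5/2)/99)/(-42012) = ((5/2)*(1/99))*(-1/42012) = (5/198)*(-1/42012) = -5/8318376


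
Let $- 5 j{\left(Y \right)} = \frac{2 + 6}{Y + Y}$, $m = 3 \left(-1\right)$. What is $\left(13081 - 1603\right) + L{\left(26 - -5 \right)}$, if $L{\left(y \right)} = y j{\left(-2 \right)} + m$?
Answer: $\frac{57437}{5} \approx 11487.0$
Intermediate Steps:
$m = -3$
$j{\left(Y \right)} = - \frac{4}{5 Y}$ ($j{\left(Y \right)} = - \frac{\left(2 + 6\right) \frac{1}{Y + Y}}{5} = - \frac{8 \frac{1}{2 Y}}{5} = - \frac{4 \frac{1}{Y}}{5} = - \frac{4}{5 Y}$)
$L{\left(y \right)} = -3 + \frac{2 y}{5}$ ($L{\left(y \right)} = y \left(- \frac{4}{5 \left(-2\right)}\right) - 3 = y \left(\left(- \frac{4}{5}\right) \left(- \frac{1}{2}\right)\right) - 3 = y \frac{2}{5} - 3 = \frac{2 y}{5} - 3 = -3 + \frac{2 y}{5}$)
$\left(13081 - 1603\right) + L{\left(26 - -5 \right)} = \left(13081 - 1603\right) - \left(3 - \frac{2 \left(26 - -5\right)}{5}\right) = 11478 - \left(3 - \frac{2 \left(26 + 5\right)}{5}\right) = 11478 + \left(-3 + \frac{2}{5} \cdot 31\right) = 11478 + \left(-3 + \frac{62}{5}\right) = 11478 + \frac{47}{5} = \frac{57437}{5}$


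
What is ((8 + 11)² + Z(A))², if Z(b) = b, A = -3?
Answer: 128164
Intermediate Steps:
((8 + 11)² + Z(A))² = ((8 + 11)² - 3)² = (19² - 3)² = (361 - 3)² = 358² = 128164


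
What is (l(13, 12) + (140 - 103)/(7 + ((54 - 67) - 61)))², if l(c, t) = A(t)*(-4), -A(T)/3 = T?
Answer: 92371321/4489 ≈ 20577.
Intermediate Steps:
A(T) = -3*T
l(c, t) = 12*t (l(c, t) = -3*t*(-4) = 12*t)
(l(13, 12) + (140 - 103)/(7 + ((54 - 67) - 61)))² = (12*12 + (140 - 103)/(7 + ((54 - 67) - 61)))² = (144 + 37/(7 + (-13 - 61)))² = (144 + 37/(7 - 74))² = (144 + 37/(-67))² = (144 + 37*(-1/67))² = (144 - 37/67)² = (9611/67)² = 92371321/4489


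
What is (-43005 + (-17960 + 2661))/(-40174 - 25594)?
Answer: 7288/8221 ≈ 0.88651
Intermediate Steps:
(-43005 + (-17960 + 2661))/(-40174 - 25594) = (-43005 - 15299)/(-65768) = -58304*(-1/65768) = 7288/8221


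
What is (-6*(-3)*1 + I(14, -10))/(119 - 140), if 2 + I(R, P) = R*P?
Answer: 124/21 ≈ 5.9048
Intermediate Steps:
I(R, P) = -2 + P*R (I(R, P) = -2 + R*P = -2 + P*R)
(-6*(-3)*1 + I(14, -10))/(119 - 140) = (-6*(-3)*1 + (-2 - 10*14))/(119 - 140) = (18*1 + (-2 - 140))/(-21) = (18 - 142)*(-1/21) = -124*(-1/21) = 124/21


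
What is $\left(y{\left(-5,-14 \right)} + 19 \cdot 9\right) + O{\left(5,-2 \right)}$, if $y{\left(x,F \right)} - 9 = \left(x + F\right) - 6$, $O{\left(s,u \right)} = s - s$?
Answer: $155$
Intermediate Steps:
$O{\left(s,u \right)} = 0$
$y{\left(x,F \right)} = 3 + F + x$ ($y{\left(x,F \right)} = 9 - \left(6 - F - x\right) = 9 + \left(-6 + F + x\right) = 3 + F + x$)
$\left(y{\left(-5,-14 \right)} + 19 \cdot 9\right) + O{\left(5,-2 \right)} = \left(\left(3 - 14 - 5\right) + 19 \cdot 9\right) + 0 = \left(-16 + 171\right) + 0 = 155 + 0 = 155$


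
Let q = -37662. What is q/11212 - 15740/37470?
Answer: -79383601/21005682 ≈ -3.7791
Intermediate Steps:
q/11212 - 15740/37470 = -37662/11212 - 15740/37470 = -37662*1/11212 - 15740*1/37470 = -18831/5606 - 1574/3747 = -79383601/21005682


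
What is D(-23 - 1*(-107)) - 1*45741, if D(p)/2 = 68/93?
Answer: -4253777/93 ≈ -45740.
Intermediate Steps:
D(p) = 136/93 (D(p) = 2*(68/93) = 136/93)
D(-23 - 1*(-107)) - 1*45741 = 136/93 - 1*45741 = 136/93 - 45741 = -4253777/93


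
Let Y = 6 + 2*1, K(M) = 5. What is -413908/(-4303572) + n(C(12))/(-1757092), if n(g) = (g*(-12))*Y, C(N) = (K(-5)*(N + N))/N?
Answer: 45712866541/472610745789 ≈ 0.096724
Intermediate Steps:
C(N) = 10 (C(N) = (5*(N + N))/N = (5*(2*N))/N = (10*N)/N = 10)
Y = 8 (Y = 6 + 2 = 8)
n(g) = -96*g (n(g) = (g*(-12))*8 = -12*g*8 = -96*g)
-413908/(-4303572) + n(C(12))/(-1757092) = -413908/(-4303572) - 96*10/(-1757092) = -413908*(-1/4303572) - 960*(-1/1757092) = 103477/1075893 + 240/439273 = 45712866541/472610745789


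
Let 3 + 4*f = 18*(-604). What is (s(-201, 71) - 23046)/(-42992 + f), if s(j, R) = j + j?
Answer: 93792/182843 ≈ 0.51296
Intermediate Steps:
s(j, R) = 2*j
f = -10875/4 (f = -¾ + (18*(-604))/4 = -¾ + (¼)*(-10872) = -¾ - 2718 = -10875/4 ≈ -2718.8)
(s(-201, 71) - 23046)/(-42992 + f) = (2*(-201) - 23046)/(-42992 - 10875/4) = (-402 - 23046)/(-182843/4) = -23448*(-4/182843) = 93792/182843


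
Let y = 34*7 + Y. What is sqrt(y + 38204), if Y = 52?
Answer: sqrt(38494) ≈ 196.20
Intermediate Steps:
y = 290 (y = 34*7 + 52 = 238 + 52 = 290)
sqrt(y + 38204) = sqrt(290 + 38204) = sqrt(38494)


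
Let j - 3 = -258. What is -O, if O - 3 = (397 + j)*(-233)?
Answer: 33083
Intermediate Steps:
j = -255 (j = 3 - 258 = -255)
O = -33083 (O = 3 + (397 - 255)*(-233) = 3 + 142*(-233) = 3 - 33086 = -33083)
-O = -1*(-33083) = 33083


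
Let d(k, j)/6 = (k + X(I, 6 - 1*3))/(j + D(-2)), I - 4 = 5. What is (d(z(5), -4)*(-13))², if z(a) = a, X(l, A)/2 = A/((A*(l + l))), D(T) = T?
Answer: 357604/81 ≈ 4414.9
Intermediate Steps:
I = 9 (I = 4 + 5 = 9)
X(l, A) = 1/l (X(l, A) = 2*(A/((A*(l + l)))) = 2*(A/((A*(2*l)))) = 2*(A/((2*A*l))) = 2*(A*(1/(2*A*l))) = 2*(1/(2*l)) = 1/l)
d(k, j) = 6*(⅑ + k)/(-2 + j) (d(k, j) = 6*((k + 1/9)/(j - 2)) = 6*((k + ⅑)/(-2 + j)) = 6*((⅑ + k)/(-2 + j)) = 6*(⅑ + k)/(-2 + j))
(d(z(5), -4)*(-13))² = ((2*(1 + 9*5)/(3*(-2 - 4)))*(-13))² = (((⅔)*(1 + 45)/(-6))*(-13))² = (((⅔)*(-⅙)*46)*(-13))² = (-46/9*(-13))² = (598/9)² = 357604/81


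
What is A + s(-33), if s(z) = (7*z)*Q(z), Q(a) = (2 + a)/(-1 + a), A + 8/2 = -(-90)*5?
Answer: 8003/34 ≈ 235.38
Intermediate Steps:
A = 446 (A = -4 - (-90)*5 = -4 - 9*(-50) = -4 + 450 = 446)
Q(a) = (2 + a)/(-1 + a)
s(z) = 7*z*(2 + z)/(-1 + z) (s(z) = (7*z)*((2 + z)/(-1 + z)) = 7*z*(2 + z)/(-1 + z))
A + s(-33) = 446 + 7*(-33)*(2 - 33)/(-1 - 33) = 446 + 7*(-33)*(-31)/(-34) = 446 + 7*(-33)*(-1/34)*(-31) = 446 - 7161/34 = 8003/34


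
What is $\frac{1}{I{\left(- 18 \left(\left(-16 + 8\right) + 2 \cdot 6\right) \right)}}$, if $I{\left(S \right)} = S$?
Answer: $- \frac{1}{72} \approx -0.013889$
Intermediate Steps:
$\frac{1}{I{\left(- 18 \left(\left(-16 + 8\right) + 2 \cdot 6\right) \right)}} = \frac{1}{\left(-18\right) \left(\left(-16 + 8\right) + 2 \cdot 6\right)} = \frac{1}{\left(-18\right) \left(-8 + 12\right)} = \frac{1}{\left(-18\right) 4} = \frac{1}{-72} = - \frac{1}{72}$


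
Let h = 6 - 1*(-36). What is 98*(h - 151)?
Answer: -10682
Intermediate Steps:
h = 42 (h = 6 + 36 = 42)
98*(h - 151) = 98*(42 - 151) = 98*(-109) = -10682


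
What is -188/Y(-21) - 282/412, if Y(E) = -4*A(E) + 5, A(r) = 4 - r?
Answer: 25333/19570 ≈ 1.2945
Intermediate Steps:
Y(E) = -11 + 4*E (Y(E) = -4*(4 - E) + 5 = (-16 + 4*E) + 5 = -11 + 4*E)
-188/Y(-21) - 282/412 = -188/(-11 + 4*(-21)) - 282/412 = -188/(-11 - 84) - 282*1/412 = -188/(-95) - 141/206 = -188*(-1/95) - 141/206 = 188/95 - 141/206 = 25333/19570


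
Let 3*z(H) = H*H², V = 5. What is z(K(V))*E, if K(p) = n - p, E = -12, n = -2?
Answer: 1372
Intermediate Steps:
K(p) = -2 - p
z(H) = H³/3 (z(H) = (H*H²)/3 = H³/3)
z(K(V))*E = ((-2 - 1*5)³/3)*(-12) = ((-2 - 5)³/3)*(-12) = ((⅓)*(-7)³)*(-12) = ((⅓)*(-343))*(-12) = -343/3*(-12) = 1372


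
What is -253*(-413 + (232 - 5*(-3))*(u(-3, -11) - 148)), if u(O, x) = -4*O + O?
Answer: 8790738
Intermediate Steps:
u(O, x) = -3*O
-253*(-413 + (232 - 5*(-3))*(u(-3, -11) - 148)) = -253*(-413 + (232 - 5*(-3))*(-3*(-3) - 148)) = -253*(-413 + (232 + 15)*(9 - 148)) = -253*(-413 + 247*(-139)) = -253*(-413 - 34333) = -253*(-34746) = 8790738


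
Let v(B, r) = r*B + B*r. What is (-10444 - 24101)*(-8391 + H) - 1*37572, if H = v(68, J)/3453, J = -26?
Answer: 333634498013/1151 ≈ 2.8986e+8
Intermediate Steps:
v(B, r) = 2*B*r (v(B, r) = B*r + B*r = 2*B*r)
H = -3536/3453 (H = (2*68*(-26))/3453 = -3536*1/3453 = -3536/3453 ≈ -1.0240)
(-10444 - 24101)*(-8391 + H) - 1*37572 = (-10444 - 24101)*(-8391 - 3536/3453) - 1*37572 = -34545*(-28977659/3453) - 37572 = 333677743385/1151 - 37572 = 333634498013/1151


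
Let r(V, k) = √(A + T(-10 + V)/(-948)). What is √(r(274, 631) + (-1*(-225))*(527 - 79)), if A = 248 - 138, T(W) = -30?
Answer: √(2516371200 + 158*√2746830)/158 ≈ 317.51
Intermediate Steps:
A = 110
r(V, k) = √2746830/158 (r(V, k) = √(110 - 30/(-948)) = √(110 - 30*(-1/948)) = √(110 + 5/158) = √(17385/158) = √2746830/158)
√(r(274, 631) + (-1*(-225))*(527 - 79)) = √(√2746830/158 + (-1*(-225))*(527 - 79)) = √(√2746830/158 + 225*448) = √(√2746830/158 + 100800) = √(100800 + √2746830/158)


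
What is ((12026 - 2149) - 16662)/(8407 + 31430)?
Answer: -6785/39837 ≈ -0.17032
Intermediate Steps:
((12026 - 2149) - 16662)/(8407 + 31430) = (9877 - 16662)/39837 = -6785*1/39837 = -6785/39837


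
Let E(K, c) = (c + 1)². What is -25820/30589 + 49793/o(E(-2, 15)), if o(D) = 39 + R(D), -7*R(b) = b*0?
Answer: 117085469/91767 ≈ 1275.9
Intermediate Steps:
E(K, c) = (1 + c)²
R(b) = 0 (R(b) = -b*0/7 = -⅐*0 = 0)
o(D) = 39 (o(D) = 39 + 0 = 39)
-25820/30589 + 49793/o(E(-2, 15)) = -25820/30589 + 49793/39 = 117085469/91767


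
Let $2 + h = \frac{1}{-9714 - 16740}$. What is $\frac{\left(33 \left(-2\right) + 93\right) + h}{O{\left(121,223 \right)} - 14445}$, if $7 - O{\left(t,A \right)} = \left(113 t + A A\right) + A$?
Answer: $- \frac{661349}{2065078602} \approx -0.00032025$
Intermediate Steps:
$O{\left(t,A \right)} = 7 - A - A^{2} - 113 t$ ($O{\left(t,A \right)} = 7 - \left(\left(113 t + A A\right) + A\right) = 7 - \left(\left(113 t + A^{2}\right) + A\right) = 7 - \left(\left(A^{2} + 113 t\right) + A\right) = 7 - \left(A + A^{2} + 113 t\right) = 7 - A - A^{2} - 113 t$)
$h = - \frac{52909}{26454}$ ($h = -2 + \frac{1}{-9714 - 16740} = -2 + \frac{1}{-26454} = -2 - \frac{1}{26454} = - \frac{52909}{26454} \approx -2.0$)
$\frac{\left(33 \left(-2\right) + 93\right) + h}{O{\left(121,223 \right)} - 14445} = \frac{\left(33 \left(-2\right) + 93\right) - \frac{52909}{26454}}{\left(7 - 223 - 223^{2} - 13673\right) - 14445} = \frac{\left(-66 + 93\right) - \frac{52909}{26454}}{\left(7 - 223 - 49729 - 13673\right) - 14445} = \frac{27 - \frac{52909}{26454}}{\left(7 - 223 - 49729 - 13673\right) - 14445} = \frac{661349}{26454 \left(-63618 - 14445\right)} = \frac{661349}{26454 \left(-78063\right)} = \frac{661349}{26454} \left(- \frac{1}{78063}\right) = - \frac{661349}{2065078602}$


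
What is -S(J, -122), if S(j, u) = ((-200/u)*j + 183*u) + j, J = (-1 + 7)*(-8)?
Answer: 1369614/61 ≈ 22453.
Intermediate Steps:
J = -48 (J = 6*(-8) = -48)
S(j, u) = j + 183*u - 200*j/u (S(j, u) = (-200*j/u + 183*u) + j = (183*u - 200*j/u) + j = j + 183*u - 200*j/u)
-S(J, -122) = -(-48 + 183*(-122) - 200*(-48)/(-122)) = -(-48 - 22326 - 200*(-48)*(-1/122)) = -(-48 - 22326 - 4800/61) = -1*(-1369614/61) = 1369614/61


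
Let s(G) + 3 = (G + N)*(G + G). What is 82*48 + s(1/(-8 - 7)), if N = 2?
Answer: 884867/225 ≈ 3932.7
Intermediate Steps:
s(G) = -3 + 2*G*(2 + G) (s(G) = -3 + (G + 2)*(G + G) = -3 + (2 + G)*(2*G) = -3 + 2*G*(2 + G))
82*48 + s(1/(-8 - 7)) = 82*48 + (-3 + 2*(1/(-8 - 7))**2 + 4/(-8 - 7)) = 3936 + (-3 + 2*(1/(-15))**2 + 4/(-15)) = 3936 + (-3 + 2*(-1/15)**2 + 4*(-1/15)) = 3936 + (-3 + 2*(1/225) - 4/15) = 3936 + (-3 + 2/225 - 4/15) = 3936 - 733/225 = 884867/225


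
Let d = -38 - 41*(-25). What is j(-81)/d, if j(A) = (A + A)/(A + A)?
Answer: 1/987 ≈ 0.0010132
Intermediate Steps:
j(A) = 1 (j(A) = (2*A)/((2*A)) = (2*A)*(1/(2*A)) = 1)
d = 987 (d = -38 + 1025 = 987)
j(-81)/d = 1/987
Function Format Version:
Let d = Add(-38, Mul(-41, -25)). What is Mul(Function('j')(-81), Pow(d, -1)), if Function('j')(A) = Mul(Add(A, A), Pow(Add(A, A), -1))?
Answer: Rational(1, 987) ≈ 0.0010132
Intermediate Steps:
Function('j')(A) = 1 (Function('j')(A) = Mul(Mul(2, A), Pow(Mul(2, A), -1)) = Mul(Mul(2, A), Mul(Rational(1, 2), Pow(A, -1))) = 1)
d = 987 (d = Add(-38, 1025) = 987)
Mul(Function('j')(-81), Pow(d, -1)) = Mul(1, Pow(987, -1)) = Mul(1, Rational(1, 987)) = Rational(1, 987)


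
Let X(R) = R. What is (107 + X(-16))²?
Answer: 8281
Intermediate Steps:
(107 + X(-16))² = (107 - 16)² = 91² = 8281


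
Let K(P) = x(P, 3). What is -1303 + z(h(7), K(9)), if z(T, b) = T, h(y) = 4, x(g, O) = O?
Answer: -1299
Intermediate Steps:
K(P) = 3
-1303 + z(h(7), K(9)) = -1303 + 4 = -1299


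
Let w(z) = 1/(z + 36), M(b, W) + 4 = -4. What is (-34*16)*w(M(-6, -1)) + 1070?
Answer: 7354/7 ≈ 1050.6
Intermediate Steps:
M(b, W) = -8 (M(b, W) = -4 - 4 = -8)
w(z) = 1/(36 + z)
(-34*16)*w(M(-6, -1)) + 1070 = (-34*16)/(36 - 8) + 1070 = -544/28 + 1070 = -544*1/28 + 1070 = -136/7 + 1070 = 7354/7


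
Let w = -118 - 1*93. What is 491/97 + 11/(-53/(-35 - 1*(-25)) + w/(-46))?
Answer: 680972/110289 ≈ 6.1744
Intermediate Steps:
w = -211 (w = -118 - 93 = -211)
491/97 + 11/(-53/(-35 - 1*(-25)) + w/(-46)) = 491/97 + 11/(-53/(-35 - 1*(-25)) - 211/(-46)) = 491*(1/97) + 11/(-53/(-35 + 25) - 211*(-1/46)) = 491/97 + 11/(-53/(-10) + 211/46) = 491/97 + 11/(-53*(-1/10) + 211/46) = 491/97 + 11/(53/10 + 211/46) = 491/97 + 11/(1137/115) = 491/97 + 11*(115/1137) = 491/97 + 1265/1137 = 680972/110289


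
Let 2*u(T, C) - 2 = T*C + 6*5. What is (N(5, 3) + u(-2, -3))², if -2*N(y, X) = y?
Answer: 1089/4 ≈ 272.25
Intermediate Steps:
N(y, X) = -y/2
u(T, C) = 16 + C*T/2 (u(T, C) = 1 + (T*C + 6*5)/2 = 1 + (C*T + 30)/2 = 1 + (30 + C*T)/2 = 1 + (15 + C*T/2) = 16 + C*T/2)
(N(5, 3) + u(-2, -3))² = (-½*5 + (16 + (½)*(-3)*(-2)))² = (-5/2 + (16 + 3))² = (-5/2 + 19)² = (33/2)² = 1089/4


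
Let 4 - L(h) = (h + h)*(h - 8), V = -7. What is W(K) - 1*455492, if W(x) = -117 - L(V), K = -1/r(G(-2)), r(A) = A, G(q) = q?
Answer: -455403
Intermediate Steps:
K = 1/2 (K = -1/(-2) = -1*(-1/2) = 1/2 ≈ 0.50000)
L(h) = 4 - 2*h*(-8 + h) (L(h) = 4 - (h + h)*(h - 8) = 4 - 2*h*(-8 + h))
W(x) = 89 (W(x) = -117 - (4 - 2*(-7)**2 + 16*(-7)) = -117 - (4 - 2*49 - 112) = -117 - (4 - 98 - 112) = -117 - 1*(-206) = -117 + 206 = 89)
W(K) - 1*455492 = 89 - 1*455492 = 89 - 455492 = -455403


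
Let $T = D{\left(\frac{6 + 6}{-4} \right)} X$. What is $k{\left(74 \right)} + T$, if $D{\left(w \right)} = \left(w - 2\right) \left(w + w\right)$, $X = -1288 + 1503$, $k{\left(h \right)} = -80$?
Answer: $6370$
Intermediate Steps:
$X = 215$
$D{\left(w \right)} = 2 w \left(-2 + w\right)$ ($D{\left(w \right)} = \left(-2 + w\right) 2 w = 2 w \left(-2 + w\right)$)
$T = 6450$ ($T = 2 \frac{6 + 6}{-4} \left(-2 + \frac{6 + 6}{-4}\right) 215 = 2 \cdot 12 \left(- \frac{1}{4}\right) \left(-2 + 12 \left(- \frac{1}{4}\right)\right) 215 = 2 \left(-3\right) \left(-2 - 3\right) 215 = 2 \left(-3\right) \left(-5\right) 215 = 30 \cdot 215 = 6450$)
$k{\left(74 \right)} + T = -80 + 6450 = 6370$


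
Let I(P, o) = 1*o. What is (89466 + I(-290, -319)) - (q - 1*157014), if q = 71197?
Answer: 174964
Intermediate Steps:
I(P, o) = o
(89466 + I(-290, -319)) - (q - 1*157014) = (89466 - 319) - (71197 - 1*157014) = 89147 - (71197 - 157014) = 89147 - 1*(-85817) = 89147 + 85817 = 174964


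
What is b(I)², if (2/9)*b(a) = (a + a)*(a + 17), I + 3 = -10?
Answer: 219024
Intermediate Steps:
I = -13 (I = -3 - 10 = -13)
b(a) = 9*a*(17 + a) (b(a) = 9*((a + a)*(a + 17))/2 = 9*((2*a)*(17 + a))/2 = 9*(2*a*(17 + a))/2 = 9*a*(17 + a))
b(I)² = (9*(-13)*(17 - 13))² = (9*(-13)*4)² = (-468)² = 219024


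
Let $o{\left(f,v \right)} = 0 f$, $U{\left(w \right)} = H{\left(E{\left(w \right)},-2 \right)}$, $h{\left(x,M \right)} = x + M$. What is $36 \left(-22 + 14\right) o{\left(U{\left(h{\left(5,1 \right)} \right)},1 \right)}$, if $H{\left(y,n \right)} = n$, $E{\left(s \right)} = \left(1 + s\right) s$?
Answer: $0$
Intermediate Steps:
$h{\left(x,M \right)} = M + x$
$E{\left(s \right)} = s \left(1 + s\right)$
$U{\left(w \right)} = -2$
$o{\left(f,v \right)} = 0$
$36 \left(-22 + 14\right) o{\left(U{\left(h{\left(5,1 \right)} \right)},1 \right)} = 36 \left(-22 + 14\right) 0 = 36 \left(-8\right) 0 = \left(-288\right) 0 = 0$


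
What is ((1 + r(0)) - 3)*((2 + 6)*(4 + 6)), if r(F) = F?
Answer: -160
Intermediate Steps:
((1 + r(0)) - 3)*((2 + 6)*(4 + 6)) = ((1 + 0) - 3)*((2 + 6)*(4 + 6)) = (1 - 3)*(8*10) = -2*80 = -160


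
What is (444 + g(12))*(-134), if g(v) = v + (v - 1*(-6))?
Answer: -63516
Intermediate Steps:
g(v) = 6 + 2*v (g(v) = v + (v + 6) = v + (6 + v) = 6 + 2*v)
(444 + g(12))*(-134) = (444 + (6 + 2*12))*(-134) = (444 + (6 + 24))*(-134) = (444 + 30)*(-134) = 474*(-134) = -63516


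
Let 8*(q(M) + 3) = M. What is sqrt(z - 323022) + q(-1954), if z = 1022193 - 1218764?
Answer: -989/4 + I*sqrt(519593) ≈ -247.25 + 720.83*I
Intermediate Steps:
q(M) = -3 + M/8
z = -196571
sqrt(z - 323022) + q(-1954) = sqrt(-196571 - 323022) + (-3 + (1/8)*(-1954)) = sqrt(-519593) + (-3 - 977/4) = I*sqrt(519593) - 989/4 = -989/4 + I*sqrt(519593)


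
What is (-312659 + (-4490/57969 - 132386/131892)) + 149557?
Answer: -207838106705435/1274274558 ≈ -1.6310e+5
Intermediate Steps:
(-312659 + (-4490/57969 - 132386/131892)) + 149557 = (-312659 + (-4490*1/57969 - 132386*1/131892)) + 149557 = (-312659 + (-4490/57969 - 66193/65946)) + 149557 = (-312659 - 1377746519/1274274558) + 149557 = -398414786776241/1274274558 + 149557 = -207838106705435/1274274558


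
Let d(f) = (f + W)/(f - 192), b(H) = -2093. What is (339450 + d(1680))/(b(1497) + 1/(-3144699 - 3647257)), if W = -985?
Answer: -857658140784755/5288189774148 ≈ -162.18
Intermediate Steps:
d(f) = (-985 + f)/(-192 + f) (d(f) = (f - 985)/(f - 192) = (-985 + f)/(-192 + f))
(339450 + d(1680))/(b(1497) + 1/(-3144699 - 3647257)) = (339450 + (-985 + 1680)/(-192 + 1680))/(-2093 + 1/(-3144699 - 3647257)) = (339450 + 695/1488)/(-2093 + 1/(-6791956)) = (339450 + (1/1488)*695)/(-2093 - 1/6791956) = (339450 + 695/1488)/(-14215563909/6791956) = (505102295/1488)*(-6791956/14215563909) = -857658140784755/5288189774148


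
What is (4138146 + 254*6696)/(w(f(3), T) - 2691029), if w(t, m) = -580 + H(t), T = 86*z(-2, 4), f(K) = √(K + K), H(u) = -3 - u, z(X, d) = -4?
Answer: -2619355675860/1207462526423 + 973155*√6/1207462526423 ≈ -2.1693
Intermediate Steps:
f(K) = √2*√K (f(K) = √(2*K) = √2*√K)
T = -344 (T = 86*(-4) = -344)
w(t, m) = -583 - t (w(t, m) = -580 + (-3 - t) = -583 - t)
(4138146 + 254*6696)/(w(f(3), T) - 2691029) = (4138146 + 254*6696)/((-583 - √2*√3) - 2691029) = (4138146 + 1700784)/((-583 - √6) - 2691029) = 5838930/(-2691612 - √6)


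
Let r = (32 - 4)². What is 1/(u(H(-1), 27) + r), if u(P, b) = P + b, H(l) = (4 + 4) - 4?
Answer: 1/815 ≈ 0.0012270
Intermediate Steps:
H(l) = 4 (H(l) = 8 - 4 = 4)
r = 784 (r = 28² = 784)
1/(u(H(-1), 27) + r) = 1/((4 + 27) + 784) = 1/(31 + 784) = 1/815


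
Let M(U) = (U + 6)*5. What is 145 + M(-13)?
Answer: 110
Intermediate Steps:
M(U) = 30 + 5*U (M(U) = (6 + U)*5 = 30 + 5*U)
145 + M(-13) = 145 + (30 + 5*(-13)) = 145 + (30 - 65) = 145 - 35 = 110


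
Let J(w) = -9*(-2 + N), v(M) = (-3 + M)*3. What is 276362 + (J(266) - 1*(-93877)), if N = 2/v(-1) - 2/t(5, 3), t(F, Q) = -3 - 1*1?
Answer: 370254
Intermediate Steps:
t(F, Q) = -4 (t(F, Q) = -3 - 1 = -4)
v(M) = -9 + 3*M
N = ⅓ (N = 2/(-9 + 3*(-1)) - 2/(-4) = 2/(-9 - 3) - 2*(-¼) = 2/(-12) + ½ = 2*(-1/12) + ½ = -⅙ + ½ = ⅓ ≈ 0.33333)
J(w) = 15 (J(w) = -9*(-2 + ⅓) = -9*(-5/3) = 15)
276362 + (J(266) - 1*(-93877)) = 276362 + (15 - 1*(-93877)) = 276362 + (15 + 93877) = 276362 + 93892 = 370254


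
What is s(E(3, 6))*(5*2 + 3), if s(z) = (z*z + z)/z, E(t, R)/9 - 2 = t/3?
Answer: 364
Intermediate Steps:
E(t, R) = 18 + 3*t (E(t, R) = 18 + 9*(t/3) = 18 + 3*t)
s(z) = (z + z²)/z (s(z) = (z² + z)/z = (z + z²)/z)
s(E(3, 6))*(5*2 + 3) = (1 + (18 + 3*3))*(5*2 + 3) = (1 + (18 + 9))*(10 + 3) = (1 + 27)*13 = 28*13 = 364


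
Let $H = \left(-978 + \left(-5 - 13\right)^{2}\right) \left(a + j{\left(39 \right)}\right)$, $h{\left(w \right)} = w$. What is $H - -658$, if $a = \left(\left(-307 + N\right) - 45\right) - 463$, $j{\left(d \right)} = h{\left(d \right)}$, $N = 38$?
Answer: $483310$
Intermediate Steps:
$j{\left(d \right)} = d$
$a = -777$ ($a = \left(\left(-307 + 38\right) - 45\right) - 463 = \left(-269 - 45\right) - 463 = -314 - 463 = -777$)
$H = 482652$ ($H = \left(-978 + \left(-5 - 13\right)^{2}\right) \left(-777 + 39\right) = \left(-978 + \left(-18\right)^{2}\right) \left(-738\right) = \left(-978 + 324\right) \left(-738\right) = \left(-654\right) \left(-738\right) = 482652$)
$H - -658 = 482652 - -658 = 482652 + 658 = 483310$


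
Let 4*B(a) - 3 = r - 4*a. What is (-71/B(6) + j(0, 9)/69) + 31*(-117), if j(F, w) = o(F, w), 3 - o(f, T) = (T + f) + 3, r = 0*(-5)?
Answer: -1745372/483 ≈ -3613.6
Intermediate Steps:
r = 0
o(f, T) = -T - f (o(f, T) = 3 - ((T + f) + 3) = 3 - (3 + T + f) = 3 + (-3 - T - f) = -T - f)
j(F, w) = -F - w (j(F, w) = -w - F = -F - w)
B(a) = ¾ - a (B(a) = ¾ + (0 - 4*a)/4 = ¾ + (-4*a)/4 = ¾ - a)
(-71/B(6) + j(0, 9)/69) + 31*(-117) = (-71/(¾ - 1*6) + (-1*0 - 1*9)/69) + 31*(-117) = (-71/(¾ - 6) + (0 - 9)*(1/69)) - 3627 = (-71/(-21/4) - 9*1/69) - 3627 = (-71*(-4/21) - 3/23) - 3627 = (284/21 - 3/23) - 3627 = 6469/483 - 3627 = -1745372/483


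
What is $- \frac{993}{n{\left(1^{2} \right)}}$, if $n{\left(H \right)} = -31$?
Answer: $\frac{993}{31} \approx 32.032$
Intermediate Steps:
$- \frac{993}{n{\left(1^{2} \right)}} = - \frac{993}{-31} = \left(-993\right) \left(- \frac{1}{31}\right) = \frac{993}{31}$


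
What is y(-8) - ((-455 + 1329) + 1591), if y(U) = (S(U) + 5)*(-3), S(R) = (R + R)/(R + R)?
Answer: -2483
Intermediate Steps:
S(R) = 1 (S(R) = (2*R)/((2*R)) = (2*R)*(1/(2*R)) = 1)
y(U) = -18 (y(U) = (1 + 5)*(-3) = 6*(-3) = -18)
y(-8) - ((-455 + 1329) + 1591) = -18 - ((-455 + 1329) + 1591) = -18 - (874 + 1591) = -18 - 1*2465 = -18 - 2465 = -2483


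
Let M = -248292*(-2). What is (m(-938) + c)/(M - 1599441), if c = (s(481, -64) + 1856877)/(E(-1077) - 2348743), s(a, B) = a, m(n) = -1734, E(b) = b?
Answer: 2038222619/1295757717870 ≈ 0.0015730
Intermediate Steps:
M = 496584
c = -928679/1174910 (c = (481 + 1856877)/(-1077 - 2348743) = 1857358/(-2349820) = 1857358*(-1/2349820) = -928679/1174910 ≈ -0.79043)
(m(-938) + c)/(M - 1599441) = (-1734 - 928679/1174910)/(496584 - 1599441) = -2038222619/1174910/(-1102857) = -2038222619/1174910*(-1/1102857) = 2038222619/1295757717870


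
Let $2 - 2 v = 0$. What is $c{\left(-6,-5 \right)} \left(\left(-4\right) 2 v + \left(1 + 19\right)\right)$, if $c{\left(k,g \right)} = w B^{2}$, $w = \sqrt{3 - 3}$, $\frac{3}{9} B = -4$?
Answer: $0$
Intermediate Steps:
$B = -12$ ($B = 3 \left(-4\right) = -12$)
$v = 1$ ($v = 1 - 0 = 1 + 0 = 1$)
$w = 0$ ($w = \sqrt{0} = 0$)
$c{\left(k,g \right)} = 0$ ($c{\left(k,g \right)} = 0 \left(-12\right)^{2} = 0 \cdot 144 = 0$)
$c{\left(-6,-5 \right)} \left(\left(-4\right) 2 v + \left(1 + 19\right)\right) = 0 \left(\left(-4\right) 2 \cdot 1 + \left(1 + 19\right)\right) = 0 \left(\left(-8\right) 1 + 20\right) = 0 \left(-8 + 20\right) = 0 \cdot 12 = 0$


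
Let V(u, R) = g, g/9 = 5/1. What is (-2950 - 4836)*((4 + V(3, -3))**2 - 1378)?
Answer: -7965078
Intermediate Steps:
g = 45 (g = 9*(5/1) = 9*(5*1) = 9*5 = 45)
V(u, R) = 45
(-2950 - 4836)*((4 + V(3, -3))**2 - 1378) = (-2950 - 4836)*((4 + 45)**2 - 1378) = -7786*(49**2 - 1378) = -7786*(2401 - 1378) = -7786*1023 = -7965078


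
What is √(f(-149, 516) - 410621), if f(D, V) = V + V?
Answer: I*√409589 ≈ 639.99*I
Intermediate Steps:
f(D, V) = 2*V
√(f(-149, 516) - 410621) = √(2*516 - 410621) = √(1032 - 410621) = √(-409589) = I*√409589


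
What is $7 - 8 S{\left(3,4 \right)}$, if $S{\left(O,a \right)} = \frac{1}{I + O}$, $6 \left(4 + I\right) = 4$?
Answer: $31$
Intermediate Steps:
$I = - \frac{10}{3}$ ($I = -4 + \frac{1}{6} \cdot 4 = -4 + \frac{2}{3} = - \frac{10}{3} \approx -3.3333$)
$S{\left(O,a \right)} = \frac{1}{- \frac{10}{3} + O}$
$7 - 8 S{\left(3,4 \right)} = 7 - 8 \frac{3}{-10 + 3 \cdot 3} = 7 - 8 \frac{3}{-10 + 9} = 7 - 8 \frac{3}{-1} = 7 - 8 \cdot 3 \left(-1\right) = 7 - -24 = 7 + 24 = 31$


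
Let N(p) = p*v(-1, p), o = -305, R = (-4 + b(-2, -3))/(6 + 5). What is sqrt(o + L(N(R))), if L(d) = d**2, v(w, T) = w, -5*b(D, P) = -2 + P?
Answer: 4*I*sqrt(2306)/11 ≈ 17.462*I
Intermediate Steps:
b(D, P) = 2/5 - P/5 (b(D, P) = -(-2 + P)/5 = 2/5 - P/5)
R = -3/11 (R = (-4 + (2/5 - 1/5*(-3)))/(6 + 5) = (-4 + (2/5 + 3/5))/11 = (-4 + 1)*(1/11) = -3*1/11 = -3/11 ≈ -0.27273)
N(p) = -p (N(p) = p*(-1) = -p)
sqrt(o + L(N(R))) = sqrt(-305 + (-1*(-3/11))**2) = sqrt(-305 + (3/11)**2) = sqrt(-305 + 9/121) = sqrt(-36896/121) = 4*I*sqrt(2306)/11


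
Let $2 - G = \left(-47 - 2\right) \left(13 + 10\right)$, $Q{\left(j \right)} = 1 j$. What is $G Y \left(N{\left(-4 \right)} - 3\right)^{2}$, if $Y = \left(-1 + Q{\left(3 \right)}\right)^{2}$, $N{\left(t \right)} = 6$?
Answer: $40644$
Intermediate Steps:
$Q{\left(j \right)} = j$
$G = 1129$ ($G = 2 - \left(-47 - 2\right) \left(13 + 10\right) = 2 - \left(-49\right) 23 = 2 - -1127 = 2 + 1127 = 1129$)
$Y = 4$ ($Y = \left(-1 + 3\right)^{2} = 2^{2} = 4$)
$G Y \left(N{\left(-4 \right)} - 3\right)^{2} = 1129 \cdot 4 \left(6 - 3\right)^{2} = 4516 \cdot 3^{2} = 4516 \cdot 9 = 40644$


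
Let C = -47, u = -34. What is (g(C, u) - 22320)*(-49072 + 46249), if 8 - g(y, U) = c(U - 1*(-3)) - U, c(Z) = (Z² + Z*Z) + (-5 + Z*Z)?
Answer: 71207352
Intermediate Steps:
c(Z) = -5 + 3*Z² (c(Z) = (Z² + Z²) + (-5 + Z²) = 2*Z² + (-5 + Z²) = -5 + 3*Z²)
g(y, U) = 13 + U - 3*(3 + U)² (g(y, U) = 8 - ((-5 + 3*(U - 1*(-3))²) - U) = 8 - ((-5 + 3*(U + 3)²) - U) = 8 - ((-5 + 3*(3 + U)²) - U) = 8 - (-5 - U + 3*(3 + U)²) = 8 + (5 + U - 3*(3 + U)²) = 13 + U - 3*(3 + U)²)
(g(C, u) - 22320)*(-49072 + 46249) = ((13 - 34 - 3*(3 - 34)²) - 22320)*(-49072 + 46249) = ((13 - 34 - 3*(-31)²) - 22320)*(-2823) = ((13 - 34 - 3*961) - 22320)*(-2823) = ((13 - 34 - 2883) - 22320)*(-2823) = (-2904 - 22320)*(-2823) = -25224*(-2823) = 71207352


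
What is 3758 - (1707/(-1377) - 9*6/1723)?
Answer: 2973045779/790857 ≈ 3759.3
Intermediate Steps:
3758 - (1707/(-1377) - 9*6/1723) = 3758 - (1707*(-1/1377) - 54*1/1723) = 3758 - (-569/459 - 54/1723) = 3758 - 1*(-1005173/790857) = 3758 + 1005173/790857 = 2973045779/790857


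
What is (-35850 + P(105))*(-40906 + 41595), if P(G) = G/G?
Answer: -24699961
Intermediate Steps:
P(G) = 1
(-35850 + P(105))*(-40906 + 41595) = (-35850 + 1)*(-40906 + 41595) = -35849*689 = -24699961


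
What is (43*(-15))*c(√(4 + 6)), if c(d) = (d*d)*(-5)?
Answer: 32250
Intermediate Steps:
c(d) = -5*d² (c(d) = d²*(-5) = -5*d²)
(43*(-15))*c(√(4 + 6)) = (43*(-15))*(-5*(√(4 + 6))²) = -(-3225)*(√10)² = -(-3225)*10 = -645*(-50) = 32250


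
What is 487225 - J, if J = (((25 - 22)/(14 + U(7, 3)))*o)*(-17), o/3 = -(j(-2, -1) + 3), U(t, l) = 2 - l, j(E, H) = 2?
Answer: 6333160/13 ≈ 4.8717e+5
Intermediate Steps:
o = -15 (o = 3*(-(2 + 3)) = 3*(-1*5) = 3*(-5) = -15)
J = 765/13 (J = (((25 - 22)/(14 + (2 - 1*3)))*(-15))*(-17) = ((3/(14 + (2 - 3)))*(-15))*(-17) = ((3/(14 - 1))*(-15))*(-17) = ((3/13)*(-15))*(-17) = -45/13*(-17) = 765/13 ≈ 58.846)
487225 - J = 487225 - 1*765/13 = 487225 - 765/13 = 6333160/13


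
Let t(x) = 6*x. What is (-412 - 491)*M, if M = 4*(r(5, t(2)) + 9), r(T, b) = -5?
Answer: -14448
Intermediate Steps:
M = 16 (M = 4*(-5 + 9) = 4*4 = 16)
(-412 - 491)*M = (-412 - 491)*16 = -903*16 = -14448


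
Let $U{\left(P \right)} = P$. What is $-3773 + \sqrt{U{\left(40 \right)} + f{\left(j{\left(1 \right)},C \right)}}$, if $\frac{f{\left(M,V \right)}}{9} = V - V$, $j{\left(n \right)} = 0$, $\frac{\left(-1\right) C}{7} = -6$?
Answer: $-3773 + 2 \sqrt{10} \approx -3766.7$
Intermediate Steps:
$C = 42$ ($C = \left(-7\right) \left(-6\right) = 42$)
$f{\left(M,V \right)} = 0$ ($f{\left(M,V \right)} = 9 \left(V - V\right) = 9 \cdot 0 = 0$)
$-3773 + \sqrt{U{\left(40 \right)} + f{\left(j{\left(1 \right)},C \right)}} = -3773 + \sqrt{40 + 0} = -3773 + \sqrt{40} = -3773 + 2 \sqrt{10}$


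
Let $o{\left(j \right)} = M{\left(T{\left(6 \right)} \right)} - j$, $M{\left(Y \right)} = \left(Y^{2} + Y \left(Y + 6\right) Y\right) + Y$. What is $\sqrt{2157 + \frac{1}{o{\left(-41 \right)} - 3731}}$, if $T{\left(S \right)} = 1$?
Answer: $\frac{2 \sqrt{811856411}}{1227} \approx 46.443$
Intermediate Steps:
$M{\left(Y \right)} = Y + Y^{2} + Y^{2} \left(6 + Y\right)$ ($M{\left(Y \right)} = \left(Y^{2} + Y \left(6 + Y\right) Y\right) + Y = \left(Y^{2} + Y^{2} \left(6 + Y\right)\right) + Y = Y + Y^{2} + Y^{2} \left(6 + Y\right)$)
$o{\left(j \right)} = 9 - j$ ($o{\left(j \right)} = 1 \left(1 + 1^{2} + 7 \cdot 1\right) - j = 1 \left(1 + 1 + 7\right) - j = 1 \cdot 9 - j = 9 - j$)
$\sqrt{2157 + \frac{1}{o{\left(-41 \right)} - 3731}} = \sqrt{2157 + \frac{1}{\left(9 - -41\right) - 3731}} = \sqrt{2157 + \frac{1}{\left(9 + 41\right) - 3731}} = \sqrt{2157 + \frac{1}{50 - 3731}} = \sqrt{2157 + \frac{1}{-3681}} = \sqrt{2157 - \frac{1}{3681}} = \sqrt{\frac{7939916}{3681}} = \frac{2 \sqrt{811856411}}{1227}$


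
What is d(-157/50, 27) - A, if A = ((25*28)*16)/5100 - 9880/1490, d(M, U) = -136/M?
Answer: 56964100/1193043 ≈ 47.747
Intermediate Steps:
A = -33700/7599 (A = (700*16)*(1/5100) - 9880*1/1490 = 11200*(1/5100) - 988/149 = 112/51 - 988/149 = -33700/7599 ≈ -4.4348)
d(-157/50, 27) - A = -136/((-157/50)) - 1*(-33700/7599) = -136/((-157*1/50)) + 33700/7599 = -136/(-157/50) + 33700/7599 = -136*(-50/157) + 33700/7599 = 6800/157 + 33700/7599 = 56964100/1193043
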